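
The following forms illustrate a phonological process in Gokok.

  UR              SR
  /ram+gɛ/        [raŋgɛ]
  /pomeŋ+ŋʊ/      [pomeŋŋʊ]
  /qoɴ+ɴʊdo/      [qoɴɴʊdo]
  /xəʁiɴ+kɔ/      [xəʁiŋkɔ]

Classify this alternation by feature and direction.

Underlying /m/ is realised as [ŋ] next to /g/; /g/ itself does not change.
/m/ is bilabial while /g/ is velar; the output [ŋ] is velar, matching the trigger — so the feature that spreads is place.
Manner and voice are unchanged, so the assimilation is partial, not total.
The other alternating form patterns the same way: /ɴ/ → [ŋ] before /k/ (uvular → velar, matching velar) — only place changes, and always toward the following segment.
No alternation appears in [pomeŋŋʊ], [qoɴɴʊdo]: there the adjacent consonants already agree in place (/ŋ/ and /ŋ/ are both velar; /ɴ/ and /ɴ/ are both uvular), so these forms are consistent with the same rule.
Since the segment that changes precedes the conditioning segment, the assimilation is regressive.

regressive place assimilation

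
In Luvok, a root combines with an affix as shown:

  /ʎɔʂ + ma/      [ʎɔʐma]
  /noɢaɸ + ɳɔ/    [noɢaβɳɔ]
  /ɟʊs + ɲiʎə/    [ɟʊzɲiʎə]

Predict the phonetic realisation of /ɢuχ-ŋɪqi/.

[ɢuʁŋɪqi]

The data show regressive voicing assimilation: /ʂ/ → [ʐ] before /m/; /ɸ/ → [β] before /ɳ/; /s/ → [z] before /ɲ/. In each pair only voicing changes, matching the following consonant, while place and manner stay constant.
The rule targets /χ/ (voiceless uvular fricative), which sits before the trigger /ŋ/ (voiced).
A voiced uvular fricative is [ʁ], so the surface segment is [ʁ].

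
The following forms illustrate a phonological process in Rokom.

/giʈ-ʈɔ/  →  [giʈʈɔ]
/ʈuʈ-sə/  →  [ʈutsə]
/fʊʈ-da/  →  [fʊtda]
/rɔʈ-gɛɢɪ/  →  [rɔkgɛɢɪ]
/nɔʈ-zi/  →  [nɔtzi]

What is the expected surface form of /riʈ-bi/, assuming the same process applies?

The data show regressive place assimilation: /ʈ/ → [t] before /s/; /ʈ/ → [t] before /d/; /ʈ/ → [k] before /g/; /ʈ/ → [t] before /z/. In each pair only place changes, matching the following consonant, while manner and voice stay constant.
Nothing changes in [giʈʈɔ]: there the adjacent consonants already agree in place (/ʈ/ and /ʈ/ are both retroflex), so this form is consistent with the same rule.
The rule targets /ʈ/ (voiceless retroflex stop), which sits before the trigger /b/ (bilabial).
A voiceless bilabial stop is [p], so the surface segment is [p].

[ripbi]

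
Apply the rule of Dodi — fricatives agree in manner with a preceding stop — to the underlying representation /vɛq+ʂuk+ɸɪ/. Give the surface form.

[vɛqʈukpɪ]

/ʂ/ is a voiceless retroflex fricative. The preceding trigger /q/ is a stop, so /ʂ/ must become a stop as well.
Changing only its manner to stop gives [ʈ] — the voiceless retroflex stop.
The same rule applies at the second boundary: /ɸ/ → [p] next to /k/.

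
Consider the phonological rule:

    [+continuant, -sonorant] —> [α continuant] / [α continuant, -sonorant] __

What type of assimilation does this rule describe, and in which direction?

progressive manner assimilation

The rule copies [continuant] (continuancy) from the environment onto the target fricatives; since [±continuant] encodes the stop/fricative manner contrast, the assimilating dimension is manner.
The conditioning segment sits to the left of the focus bar, meaning the trigger precedes the segment that changes — progressive assimilation.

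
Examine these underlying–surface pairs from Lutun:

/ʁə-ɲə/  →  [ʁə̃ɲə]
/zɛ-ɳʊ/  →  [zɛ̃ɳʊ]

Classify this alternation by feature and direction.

The vowel /ə/ surfaces as nasalised [ə̃] next to the following nasal /ɲ/ — it has acquired the [+nasal] feature of its neighbour.
Likewise in the remaining data: /ɛ/ → [ɛ̃] before /ɳ/ — each time a vowel is nasalised next to a following nasal.
Because the conditioning nasal is to the right of the vowel that changes, the process is regressive (anticipatory).

regressive nasality assimilation (vowel nasalisation)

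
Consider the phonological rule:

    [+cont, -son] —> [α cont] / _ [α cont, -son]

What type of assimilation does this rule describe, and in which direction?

regressive manner assimilation

The rule copies [cont] (continuancy) from the environment onto the target fricatives; since [±cont] encodes the stop/fricative manner contrast, the assimilating dimension is manner.
The conditioning segment sits to the right of the focus bar, meaning the trigger follows the segment that changes — regressive assimilation.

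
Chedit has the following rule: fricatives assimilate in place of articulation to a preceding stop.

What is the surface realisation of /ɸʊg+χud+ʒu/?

/χ/ is a voiceless uvular fricative. The preceding trigger /g/ is velar, so /χ/ must become velar as well.
The voiceless velar fricative is [x], so /χ/ → [x].
At the second juncture, /ʒ/ likewise becomes [z] adjacent to /d/.

[ɸʊgxudzu]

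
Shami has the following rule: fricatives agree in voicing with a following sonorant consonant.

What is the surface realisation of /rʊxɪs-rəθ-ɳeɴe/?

[rʊxɪzrəðɳeɴe]

/s/ is a voiceless alveolar fricative. The following trigger /r/ is voiced, so /s/ must become voiced as well.
The voiced alveolar fricative is [z], so /s/ → [z].
At the second juncture, /θ/ likewise becomes [ð] adjacent to /ɳ/.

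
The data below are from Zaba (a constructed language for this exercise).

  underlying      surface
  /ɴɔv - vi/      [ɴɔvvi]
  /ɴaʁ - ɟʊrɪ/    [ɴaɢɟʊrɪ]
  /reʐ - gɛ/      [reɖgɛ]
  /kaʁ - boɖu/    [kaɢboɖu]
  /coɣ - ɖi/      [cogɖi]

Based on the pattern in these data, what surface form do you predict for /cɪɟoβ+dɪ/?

The data show regressive manner assimilation: /ʁ/ → [ɢ] before /ɟ/; /ʐ/ → [ɖ] before /g/; /ʁ/ → [ɢ] before /b/; /ɣ/ → [g] before /ɖ/. In each pair only manner changes, matching the following consonant, while place and voice stay constant.
No alternation appears in [ɴɔvvi]: there the adjacent consonants already agree in manner (/v/ and /v/ are both fricatives), so this form is consistent with the same rule.
The rule targets /β/ (voiced bilabial fricative), which sits before the trigger /d/ (stop).
Changing only its manner to stop gives [b] — the voiced bilabial stop.

[cɪɟobdɪ]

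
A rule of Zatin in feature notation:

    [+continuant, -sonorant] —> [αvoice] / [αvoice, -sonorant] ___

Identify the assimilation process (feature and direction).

The rule copies [voice] from the environment onto the target, so the assimilating feature is voicing.
The conditioning segment sits to the left of the focus bar, meaning the trigger precedes the segment that changes — progressive assimilation.

progressive voicing assimilation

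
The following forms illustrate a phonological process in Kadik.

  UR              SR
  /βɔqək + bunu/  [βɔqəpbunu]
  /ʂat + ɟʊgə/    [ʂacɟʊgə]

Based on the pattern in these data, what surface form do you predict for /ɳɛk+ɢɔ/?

[ɳɛqɢɔ]

The data show regressive place assimilation: /k/ → [p] before /b/; /t/ → [c] before /ɟ/. In each pair only place changes, matching the following consonant, while manner and voice stay constant.
/k/ is a voiceless velar stop. The following trigger /ɢ/ is uvular, so /k/ must become uvular as well.
Changing only its place to uvular gives [q] — the voiceless uvular stop.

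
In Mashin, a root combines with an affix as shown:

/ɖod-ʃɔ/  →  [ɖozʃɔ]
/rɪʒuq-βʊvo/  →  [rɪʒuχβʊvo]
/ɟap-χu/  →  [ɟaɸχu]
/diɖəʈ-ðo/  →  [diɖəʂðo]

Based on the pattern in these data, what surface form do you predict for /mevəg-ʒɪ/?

The data show regressive manner assimilation: /d/ → [z] before /ʃ/; /q/ → [χ] before /β/; /p/ → [ɸ] before /χ/; /ʈ/ → [ʂ] before /ð/. In each pair only manner changes, matching the following consonant, while place and voice stay constant.
/g/ is a voiced velar stop. The following trigger /ʒ/ is a fricative, so /g/ must become a fricative as well.
The voiced velar fricative is [ɣ], so /g/ → [ɣ].

[mevəɣʒɪ]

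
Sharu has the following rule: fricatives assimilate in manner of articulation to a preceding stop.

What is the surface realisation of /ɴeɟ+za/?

/z/ is a voiced alveolar fricative. The preceding trigger /ɟ/ is a stop, so /z/ must become a stop as well.
Changing only its manner to stop gives [d] — the voiced alveolar stop.

[ɴeɟda]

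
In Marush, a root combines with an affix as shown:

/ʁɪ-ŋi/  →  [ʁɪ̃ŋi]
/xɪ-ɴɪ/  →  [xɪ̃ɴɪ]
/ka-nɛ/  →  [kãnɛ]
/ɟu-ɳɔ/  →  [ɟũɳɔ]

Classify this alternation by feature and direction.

The vowel /ɪ/ surfaces as nasalised [ɪ̃] next to the following nasal /ŋ/ — it has acquired the [+nasal] feature of its neighbour.
The other forms show the same pattern: /ɪ/ → [ɪ̃] before /ɴ/; /a/ → [ã] before /n/; /u/ → [ũ] before /ɳ/ — each time a vowel is nasalised next to a following nasal.
Because the conditioning nasal is to the right of the vowel that changes, the process is regressive (anticipatory).

regressive nasality assimilation (vowel nasalisation)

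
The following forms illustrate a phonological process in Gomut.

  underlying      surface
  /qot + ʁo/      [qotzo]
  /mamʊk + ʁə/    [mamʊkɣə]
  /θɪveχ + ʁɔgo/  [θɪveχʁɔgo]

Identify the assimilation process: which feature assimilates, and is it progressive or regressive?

progressive place assimilation

The segment that alternates is /ʁ/, which surfaces as [z] when adjacent to /t/.
The change uvular → alveolar matches the place of the preceding /t/, identifying this as place assimilation.
Manner and voice are unchanged, so the assimilation is partial, not total.
Checking the remaining alternation: /ʁ/ → [ɣ] after /k/ (uvular → velar, matching velar) — only place changes, and always toward the preceding segment.
Nothing changes in [θɪveχʁɔgo]: there the adjacent consonants already agree in place (/ʁ/ and /χ/ are both uvular), so this form is consistent with the same rule.
Since the segment that changes follows the conditioning segment, the assimilation is progressive.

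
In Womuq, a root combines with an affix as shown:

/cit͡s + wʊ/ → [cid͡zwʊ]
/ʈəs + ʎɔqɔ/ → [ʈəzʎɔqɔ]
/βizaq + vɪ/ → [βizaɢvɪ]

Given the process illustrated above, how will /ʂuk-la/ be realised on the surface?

The data show regressive voicing assimilation: /t͡s/ → [d͡z] before /w/; /s/ → [z] before /ʎ/; /q/ → [ɢ] before /v/. In each pair only voicing changes, matching the following consonant, while place and manner stay constant.
/k/ is a voiceless velar stop. The following trigger /l/ is voiced, so /k/ must become voiced as well.
Changing only its voicing to voiced gives [g] — the voiced velar stop.

[ʂugla]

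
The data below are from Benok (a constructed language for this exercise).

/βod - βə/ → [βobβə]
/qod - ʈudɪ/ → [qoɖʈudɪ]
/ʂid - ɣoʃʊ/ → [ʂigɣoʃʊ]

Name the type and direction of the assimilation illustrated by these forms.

Comparing underlying and surface forms, /d/ → [b] is the alternation; the neighbouring /β/ is constant.
The change alveolar → bilabial matches the place of the following /β/, identifying this as place assimilation.
Manner and voice are unchanged, so the assimilation is partial, not total.
The same holds elsewhere in the data: /d/ → [ɖ] before /ʈ/ (alveolar → retroflex, matching retroflex); /d/ → [g] before /ɣ/ (alveolar → velar, matching velar) — only place changes, and always toward the following segment.
Since the segment that changes precedes the conditioning segment, the assimilation is regressive.

regressive place assimilation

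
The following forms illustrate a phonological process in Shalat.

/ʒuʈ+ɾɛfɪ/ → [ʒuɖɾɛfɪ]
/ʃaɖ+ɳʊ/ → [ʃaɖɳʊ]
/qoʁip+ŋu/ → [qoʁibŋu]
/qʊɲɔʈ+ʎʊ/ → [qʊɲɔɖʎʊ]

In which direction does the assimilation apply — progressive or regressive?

Comparing underlying and surface forms, /ʈ/ → [ɖ] is the alternation; the neighbouring /ɾ/ is constant.
The change voiceless → voiced matches the voicing of the following /ɾ/, identifying this as voicing assimilation.
The other alternating forms pattern the same way: /p/ → [b] before /ŋ/ (voiceless → voiced, matching voiced); /ʈ/ → [ɖ] before /ʎ/ (voiceless → voiced, matching voiced) — only voicing changes, and always toward the following segment.
Nothing changes in [ʃaɖɳʊ]: there the adjacent consonants already agree in voicing (/ɖ/ and /ɳ/ are both voiced), so this form is consistent with the same rule.
The trigger is the following segment, so the direction is regressive (anticipatory).

regressive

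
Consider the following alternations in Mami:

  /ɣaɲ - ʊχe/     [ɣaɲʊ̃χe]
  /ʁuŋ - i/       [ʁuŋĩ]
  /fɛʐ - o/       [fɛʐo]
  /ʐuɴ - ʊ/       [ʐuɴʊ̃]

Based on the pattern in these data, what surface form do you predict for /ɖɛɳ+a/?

[ɖɛɳã]

The data show progressive nasality assimilation (vowel nasalisation): /ʊ/ → [ʊ̃] after /ɲ/; /i/ → [ĩ] after /ŋ/; /ʊ/ → [ʊ̃] after /ɴ/ — a vowel is nasalised by an immediately preceding nasal consonant.
No change occurs in [fɛʐo] because the vowel at the boundary is adjacent to an oral consonant, not a nasal (/o/ next to /ʐ/).
The vowel /a/ is adjacent to the preceding nasal /ɳ/, so it acquires [+nasal] and surfaces as [ã].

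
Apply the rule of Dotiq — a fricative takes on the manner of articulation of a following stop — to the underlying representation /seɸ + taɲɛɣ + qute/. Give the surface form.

The rule targets /ɸ/ (voiceless bilabial fricative), which sits before the trigger /t/ (stop).
Changing only its manner to stop gives [p] — the voiceless bilabial stop.
The same rule applies at the second boundary: /ɣ/ → [g] next to /q/.

[septaɲɛgqute]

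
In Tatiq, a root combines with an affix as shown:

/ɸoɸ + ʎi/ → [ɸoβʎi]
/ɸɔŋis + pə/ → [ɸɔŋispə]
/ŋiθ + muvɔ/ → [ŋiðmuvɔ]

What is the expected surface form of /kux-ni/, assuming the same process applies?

The data show regressive voicing assimilation: /ɸ/ → [β] before /ʎ/; /θ/ → [ð] before /m/. In each pair only voicing changes, matching the following consonant, while place and manner stay constant.
No alternation appears in [ɸɔŋispə]: there the adjacent consonants already agree in voicing (/s/ and /p/ are both voiceless), so this form is consistent with the same rule.
/x/ is a voiceless velar fricative. The following trigger /n/ is voiced, so /x/ must become voiced as well.
A voiced velar fricative is [ɣ], so the surface segment is [ɣ].

[kuɣni]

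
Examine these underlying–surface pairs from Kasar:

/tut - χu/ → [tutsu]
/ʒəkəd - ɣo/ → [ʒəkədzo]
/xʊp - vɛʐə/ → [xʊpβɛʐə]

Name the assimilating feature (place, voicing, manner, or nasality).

place

The segment that alternates is /χ/, which surfaces as [s] when adjacent to /t/.
The change uvular → alveolar matches the place of the preceding /t/, identifying this as place assimilation.
Checking the remaining alternations: /ɣ/ → [z] after /d/ (velar → alveolar, matching alveolar); /v/ → [β] after /p/ (labiodental → bilabial, matching bilabial) — only place changes, and always toward the preceding segment.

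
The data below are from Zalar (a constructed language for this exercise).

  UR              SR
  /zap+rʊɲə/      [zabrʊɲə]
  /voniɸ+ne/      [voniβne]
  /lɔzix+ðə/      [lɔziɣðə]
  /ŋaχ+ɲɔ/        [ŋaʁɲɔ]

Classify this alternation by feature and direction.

regressive voicing assimilation

Comparing underlying and surface forms, /p/ → [b] is the alternation; the neighbouring /r/ is constant.
The change voiceless → voiced matches the voicing of the following /r/, identifying this as voicing assimilation.
Place and manner are unchanged, so the assimilation is partial, not total.
Checking the remaining alternations: /ɸ/ → [β] before /n/ (voiceless → voiced, matching voiced); /x/ → [ɣ] before /ð/ (voiceless → voiced, matching voiced); /χ/ → [ʁ] before /ɲ/ (voiceless → voiced, matching voiced) — only voicing changes, and always toward the following segment.
Since the segment that changes precedes the conditioning segment, the assimilation is regressive.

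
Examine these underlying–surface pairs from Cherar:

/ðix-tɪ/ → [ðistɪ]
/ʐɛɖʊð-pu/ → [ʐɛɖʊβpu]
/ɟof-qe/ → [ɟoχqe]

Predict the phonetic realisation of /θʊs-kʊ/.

The data show regressive place assimilation: /x/ → [s] before /t/; /ð/ → [β] before /p/; /f/ → [χ] before /q/. In each pair only place changes, matching the following consonant, while manner and voice stay constant.
The rule targets /s/ (voiceless alveolar fricative), which sits before the trigger /k/ (velar).
Changing only its place to velar gives [x] — the voiceless velar fricative.

[θʊxkʊ]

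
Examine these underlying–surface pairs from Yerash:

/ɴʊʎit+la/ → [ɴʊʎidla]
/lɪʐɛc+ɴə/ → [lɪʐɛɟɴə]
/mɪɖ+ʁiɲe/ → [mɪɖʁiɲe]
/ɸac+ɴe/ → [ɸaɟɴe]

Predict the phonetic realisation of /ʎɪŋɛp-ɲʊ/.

[ʎɪŋɛbɲʊ]

The data show regressive voicing assimilation: /t/ → [d] before /l/; /c/ → [ɟ] before /ɴ/. In each pair only voicing changes, matching the following consonant, while place and manner stay constant.
No alternation appears in [mɪɖʁiɲe]: there the adjacent consonants already agree in voicing (/ɖ/ and /ʁ/ are both voiced), so this form is consistent with the same rule.
The rule targets /p/ (voiceless bilabial stop), which sits before the trigger /ɲ/ (voiced).
Changing only its voicing to voiced gives [b] — the voiced bilabial stop.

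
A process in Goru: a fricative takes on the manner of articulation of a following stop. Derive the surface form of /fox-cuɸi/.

/x/ is a voiceless velar fricative. The following trigger /c/ is a stop, so /x/ must become a stop as well.
The voiceless velar stop is [k], so /x/ → [k].

[fokcuɸi]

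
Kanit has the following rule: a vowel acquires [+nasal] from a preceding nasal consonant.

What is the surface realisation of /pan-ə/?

[panə̃]

The vowel /ə/ is adjacent to the preceding nasal /n/, so it acquires [+nasal] and surfaces as [ə̃].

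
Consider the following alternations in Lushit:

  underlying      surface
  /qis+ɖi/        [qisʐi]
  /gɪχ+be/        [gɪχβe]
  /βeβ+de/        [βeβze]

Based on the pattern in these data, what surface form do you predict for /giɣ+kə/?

[giɣxə]

The data show progressive manner assimilation: /ɖ/ → [ʐ] after /s/; /b/ → [β] after /χ/; /d/ → [z] after /β/. In each pair only manner changes, matching the preceding consonant, while place and voice stay constant.
The rule targets /k/ (voiceless velar stop), which sits after the trigger /ɣ/ (fricative).
A voiceless velar fricative is [x], so the surface segment is [x].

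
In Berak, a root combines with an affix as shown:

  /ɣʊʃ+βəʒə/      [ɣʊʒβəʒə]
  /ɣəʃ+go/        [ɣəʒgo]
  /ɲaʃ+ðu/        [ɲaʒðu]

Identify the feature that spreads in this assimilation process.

The segment that alternates is /ʃ/, which surfaces as [ʒ] when adjacent to /β/.
/ʃ/ is voiceless while /β/ is voiced; the output [ʒ] is voiced, matching the trigger — so the feature that spreads is voicing.
The other alternating forms pattern the same way: /ʃ/ → [ʒ] before /g/ (voiceless → voiced, matching voiced); /ʃ/ → [ʒ] before /ð/ (voiceless → voiced, matching voiced) — only voicing changes, and always toward the following segment.

voicing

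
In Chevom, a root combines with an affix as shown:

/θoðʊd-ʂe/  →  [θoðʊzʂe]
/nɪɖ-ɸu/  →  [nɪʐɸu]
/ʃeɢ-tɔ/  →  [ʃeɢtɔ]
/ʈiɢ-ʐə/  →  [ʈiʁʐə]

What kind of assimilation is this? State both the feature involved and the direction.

regressive manner assimilation

Comparing underlying and surface forms, /d/ → [z] is the alternation; the neighbouring /ʂ/ is constant.
/d/ is a stop while /ʂ/ is a fricative; the output [z] is a fricative, matching the trigger — so the feature that spreads is manner.
Place and voice are unchanged, so the assimilation is partial, not total.
The other alternating forms pattern the same way: /ɖ/ → [ʐ] before /ɸ/ (stop → fricative, matching a fricative); /ɢ/ → [ʁ] before /ʐ/ (stop → fricative, matching a fricative) — only manner changes, and always toward the following segment.
No alternation appears in [ʃeɢtɔ]: there the adjacent consonants already agree in manner (/ɢ/ and /t/ are both stops), so this form is consistent with the same rule.
Since the segment that changes precedes the conditioning segment, the assimilation is regressive.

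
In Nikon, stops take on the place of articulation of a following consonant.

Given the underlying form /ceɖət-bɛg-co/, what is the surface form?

The rule targets /t/ (voiceless alveolar stop), which sits before the trigger /b/ (bilabial).
Changing only its place to bilabial gives [p] — the voiceless bilabial stop.
At the second juncture, /g/ likewise becomes [ɟ] adjacent to /c/.

[ceɖəpbɛɟco]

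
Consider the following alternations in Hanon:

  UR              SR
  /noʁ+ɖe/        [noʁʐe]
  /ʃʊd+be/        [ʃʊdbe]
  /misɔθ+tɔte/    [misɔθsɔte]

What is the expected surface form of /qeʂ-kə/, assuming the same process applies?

The data show progressive manner assimilation: /ɖ/ → [ʐ] after /ʁ/; /t/ → [s] after /θ/. In each pair only manner changes, matching the preceding consonant, while place and voice stay constant.
Nothing changes in [ʃʊdbe]: there the adjacent consonants already agree in manner (/b/ and /d/ are both stops), so this form is consistent with the same rule.
The rule targets /k/ (voiceless velar stop), which sits after the trigger /ʂ/ (fricative).
Changing only its manner to fricative gives [x] — the voiceless velar fricative.

[qeʂxə]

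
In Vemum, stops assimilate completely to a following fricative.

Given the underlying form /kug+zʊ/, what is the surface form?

[kuzzʊ]

/g/ is the segment targeted by the rule; it sits immediately before /z/, so it assimilates completely and surfaces as [z].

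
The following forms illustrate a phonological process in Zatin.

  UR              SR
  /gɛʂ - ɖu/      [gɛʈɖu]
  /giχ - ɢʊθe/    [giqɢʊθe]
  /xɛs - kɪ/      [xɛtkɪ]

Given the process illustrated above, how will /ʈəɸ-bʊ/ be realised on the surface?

The data show regressive manner assimilation: /ʂ/ → [ʈ] before /ɖ/; /χ/ → [q] before /ɢ/; /s/ → [t] before /k/. In each pair only manner changes, matching the following consonant, while place and voice stay constant.
/ɸ/ is a voiceless bilabial fricative. The following trigger /b/ is a stop, so /ɸ/ must become a stop as well.
A voiceless bilabial stop is [p], so the surface segment is [p].

[ʈəpbʊ]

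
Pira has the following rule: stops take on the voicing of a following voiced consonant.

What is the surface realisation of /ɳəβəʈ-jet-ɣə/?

/ʈ/ is a voiceless retroflex stop. The following trigger /j/ is voiced, so /ʈ/ must become voiced as well.
Changing only its voicing to voiced gives [ɖ] — the voiced retroflex stop.
The same rule applies at the second boundary: /t/ → [d] next to /ɣ/.

[ɳəβəɖjedɣə]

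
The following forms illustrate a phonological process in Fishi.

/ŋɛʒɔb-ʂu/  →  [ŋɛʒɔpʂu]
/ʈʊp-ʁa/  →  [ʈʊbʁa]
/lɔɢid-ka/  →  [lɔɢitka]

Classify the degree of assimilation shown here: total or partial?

partial assimilation

The segment that alternates is /b/, which surfaces as [p] when adjacent to /ʂ/.
The change voiced → voiceless matches the voicing of the following /ʂ/, identifying this as voicing assimilation.
Place and manner are unchanged, so the assimilation is partial, not total.
The other alternating forms pattern the same way: /p/ → [b] before /ʁ/ (voiceless → voiced, matching voiced); /d/ → [t] before /k/ (voiced → voiceless, matching voiceless) — only voicing changes, and always toward the following segment.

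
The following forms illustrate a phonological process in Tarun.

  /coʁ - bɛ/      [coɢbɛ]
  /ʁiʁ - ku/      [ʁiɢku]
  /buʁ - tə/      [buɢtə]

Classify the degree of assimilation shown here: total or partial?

partial assimilation

Comparing underlying and surface forms, /ʁ/ → [ɢ] is the alternation; the neighbouring /b/ is constant.
/ʁ/ is a fricative while /b/ is a stop; the output [ɢ] is a stop, matching the trigger — so the feature that spreads is manner.
Place and voice are unchanged, so the assimilation is partial, not total.
The same holds elsewhere in the data: /ʁ/ → [ɢ] before /k/ (fricative → stop, matching a stop); /ʁ/ → [ɢ] before /t/ (fricative → stop, matching a stop) — only manner changes, and always toward the following segment.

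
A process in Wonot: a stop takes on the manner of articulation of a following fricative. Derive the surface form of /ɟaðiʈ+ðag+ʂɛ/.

/ʈ/ is a voiceless retroflex stop. The following trigger /ð/ is a fricative, so /ʈ/ must become a fricative as well.
A voiceless retroflex fricative is [ʂ], so the surface segment is [ʂ].
At the second juncture, /g/ likewise becomes [ɣ] adjacent to /ʂ/.

[ɟaðiʂðaɣʂɛ]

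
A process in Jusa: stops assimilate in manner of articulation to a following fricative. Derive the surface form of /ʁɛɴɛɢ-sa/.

[ʁɛɴɛʁsa]

/ɢ/ is a voiced uvular stop. The following trigger /s/ is a fricative, so /ɢ/ must become a fricative as well.
Changing only its manner to fricative gives [ʁ] — the voiced uvular fricative.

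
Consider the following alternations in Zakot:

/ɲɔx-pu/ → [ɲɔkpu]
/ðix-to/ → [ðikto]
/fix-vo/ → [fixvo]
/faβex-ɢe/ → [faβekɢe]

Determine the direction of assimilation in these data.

The segment that alternates is /x/, which surfaces as [k] when adjacent to /p/.
The change fricative → stop matches the manner of the following /p/, identifying this as manner assimilation.
Checking the remaining alternations: /x/ → [k] before /t/ (fricative → stop, matching a stop); /x/ → [k] before /ɢ/ (fricative → stop, matching a stop) — only manner changes, and always toward the following segment.
Nothing changes in [fixvo]: there the adjacent consonants already agree in manner (/x/ and /v/ are both fricatives), so this form is consistent with the same rule.
The trigger is the following segment, so the direction is regressive (anticipatory).

regressive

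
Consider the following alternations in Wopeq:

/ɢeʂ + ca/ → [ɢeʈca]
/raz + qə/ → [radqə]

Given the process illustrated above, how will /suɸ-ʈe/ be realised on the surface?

[supʈe]

The data show regressive manner assimilation: /ʂ/ → [ʈ] before /c/; /z/ → [d] before /q/. In each pair only manner changes, matching the following consonant, while place and voice stay constant.
The rule targets /ɸ/ (voiceless bilabial fricative), which sits before the trigger /ʈ/ (stop).
The voiceless bilabial stop is [p], so /ɸ/ → [p].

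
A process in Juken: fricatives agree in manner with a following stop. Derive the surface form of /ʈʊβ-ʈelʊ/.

/β/ is a voiced bilabial fricative. The following trigger /ʈ/ is a stop, so /β/ must become a stop as well.
A voiced bilabial stop is [b], so the surface segment is [b].

[ʈʊbʈelʊ]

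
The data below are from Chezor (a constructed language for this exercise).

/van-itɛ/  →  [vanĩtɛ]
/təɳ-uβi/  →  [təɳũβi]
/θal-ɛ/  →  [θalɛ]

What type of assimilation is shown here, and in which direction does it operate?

The vowel /i/ surfaces as nasalised [ĩ] next to the preceding nasal /n/ — it has acquired the [+nasal] feature of its neighbour.
The other form shows the same pattern: /u/ → [ũ] after /ɳ/ — each time a vowel is nasalised next to a preceding nasal.
No change occurs in [θalɛ] because the vowel at the boundary is adjacent to an oral consonant, not a nasal (/ɛ/ next to /l/).
Because the conditioning nasal is to the left of the vowel that changes, the process is progressive (perseverative).

progressive nasality assimilation (vowel nasalisation)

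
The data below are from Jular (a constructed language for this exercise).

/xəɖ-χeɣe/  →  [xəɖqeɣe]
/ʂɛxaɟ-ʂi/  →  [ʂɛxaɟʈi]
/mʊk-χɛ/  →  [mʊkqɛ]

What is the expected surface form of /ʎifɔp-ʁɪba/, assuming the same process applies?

[ʎifɔpɢɪba]

The data show progressive manner assimilation: /χ/ → [q] after /ɖ/; /ʂ/ → [ʈ] after /ɟ/; /χ/ → [q] after /k/. In each pair only manner changes, matching the preceding consonant, while place and voice stay constant.
The rule targets /ʁ/ (voiced uvular fricative), which sits after the trigger /p/ (stop).
A voiced uvular stop is [ɢ], so the surface segment is [ɢ].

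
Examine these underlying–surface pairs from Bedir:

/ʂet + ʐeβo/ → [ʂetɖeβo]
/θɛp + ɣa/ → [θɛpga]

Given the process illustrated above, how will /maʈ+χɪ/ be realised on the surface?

[maʈqɪ]

The data show progressive manner assimilation: /ʐ/ → [ɖ] after /t/; /ɣ/ → [g] after /p/. In each pair only manner changes, matching the preceding consonant, while place and voice stay constant.
The rule targets /χ/ (voiceless uvular fricative), which sits after the trigger /ʈ/ (stop).
The voiceless uvular stop is [q], so /χ/ → [q].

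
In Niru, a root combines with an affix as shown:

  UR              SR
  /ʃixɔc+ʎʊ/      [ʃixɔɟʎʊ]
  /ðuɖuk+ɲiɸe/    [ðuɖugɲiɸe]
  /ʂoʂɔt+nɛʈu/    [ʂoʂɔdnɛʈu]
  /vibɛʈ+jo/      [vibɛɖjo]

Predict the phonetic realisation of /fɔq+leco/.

[fɔɢleco]

The data show regressive voicing assimilation: /c/ → [ɟ] before /ʎ/; /k/ → [g] before /ɲ/; /t/ → [d] before /n/; /ʈ/ → [ɖ] before /j/. In each pair only voicing changes, matching the following consonant, while place and manner stay constant.
The rule targets /q/ (voiceless uvular stop), which sits before the trigger /l/ (voiced).
A voiced uvular stop is [ɢ], so the surface segment is [ɢ].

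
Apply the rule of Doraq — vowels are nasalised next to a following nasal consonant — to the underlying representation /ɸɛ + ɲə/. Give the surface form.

[ɸɛ̃ɲə]

/ɛ/ sits next to the nasal /ɲ/ and is therefore nasalised to [ɛ̃].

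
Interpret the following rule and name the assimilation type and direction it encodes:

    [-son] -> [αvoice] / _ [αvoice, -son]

regressive voicing assimilation

The shared variable α links the value of [voice] on the target to the same value on the neighbouring segment, so voicing is the feature that assimilates.
The conditioning segment sits to the right of the focus bar, meaning the trigger follows the segment that changes — regressive assimilation.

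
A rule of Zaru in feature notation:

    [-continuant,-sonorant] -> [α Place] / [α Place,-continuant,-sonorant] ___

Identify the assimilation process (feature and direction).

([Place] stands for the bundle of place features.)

The rule copies the place features (abbreviated [Place]) from the environment onto the target, so the assimilating feature is place.
Since the environment is written before the underscore, the trigger precedes the target; the direction is progressive.

progressive place assimilation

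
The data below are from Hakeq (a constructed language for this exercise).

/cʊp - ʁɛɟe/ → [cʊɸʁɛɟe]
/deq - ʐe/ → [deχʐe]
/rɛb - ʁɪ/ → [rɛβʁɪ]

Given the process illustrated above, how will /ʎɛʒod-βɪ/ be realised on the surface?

[ʎɛʒozβɪ]

The data show regressive manner assimilation: /p/ → [ɸ] before /ʁ/; /q/ → [χ] before /ʐ/; /b/ → [β] before /ʁ/. In each pair only manner changes, matching the following consonant, while place and voice stay constant.
The rule targets /d/ (voiced alveolar stop), which sits before the trigger /β/ (fricative).
The voiced alveolar fricative is [z], so /d/ → [z].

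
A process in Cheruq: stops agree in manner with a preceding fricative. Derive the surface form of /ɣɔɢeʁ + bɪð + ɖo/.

The rule targets /b/ (voiced bilabial stop), which sits after the trigger /ʁ/ (fricative).
A voiced bilabial fricative is [β], so the surface segment is [β].
The same rule applies at the second boundary: /ɖ/ → [ʐ] next to /ð/.

[ɣɔɢeʁβɪðʐo]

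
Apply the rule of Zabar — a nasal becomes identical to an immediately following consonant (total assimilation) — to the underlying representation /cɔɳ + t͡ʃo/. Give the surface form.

/ɳ/ is the segment targeted by the rule; it sits immediately before /t͡ʃ/, so it assimilates completely and surfaces as [t͡ʃ].

[cɔt͡ʃt͡ʃo]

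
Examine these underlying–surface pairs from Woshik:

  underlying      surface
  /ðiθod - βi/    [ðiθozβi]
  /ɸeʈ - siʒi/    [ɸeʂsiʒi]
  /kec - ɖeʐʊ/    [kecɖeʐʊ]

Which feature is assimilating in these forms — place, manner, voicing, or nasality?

Comparing underlying and surface forms, /d/ → [z] is the alternation; the neighbouring /β/ is constant.
The change stop → fricative matches the manner of the following /β/, identifying this as manner assimilation.
The other alternating form patterns the same way: /ʈ/ → [ʂ] before /s/ (stop → fricative, matching a fricative) — only manner changes, and always toward the following segment.
No alternation appears in [kecɖeʐʊ]: there the adjacent consonants already agree in manner (/c/ and /ɖ/ are both stops), so this form is consistent with the same rule.

manner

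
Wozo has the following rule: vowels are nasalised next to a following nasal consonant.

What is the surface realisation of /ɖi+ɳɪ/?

[ɖĩɳɪ]

The vowel /i/ is adjacent to the following nasal /ɳ/, so it acquires [+nasal] and surfaces as [ĩ].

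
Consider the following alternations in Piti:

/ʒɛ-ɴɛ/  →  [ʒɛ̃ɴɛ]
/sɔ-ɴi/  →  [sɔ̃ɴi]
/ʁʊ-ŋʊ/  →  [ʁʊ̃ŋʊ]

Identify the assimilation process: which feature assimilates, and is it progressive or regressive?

The vowel /ɛ/ surfaces as nasalised [ɛ̃] next to the following nasal /ɴ/ — it has acquired the [+nasal] feature of its neighbour.
Likewise in the remaining data: /ɔ/ → [ɔ̃] before /ɴ/; /ʊ/ → [ʊ̃] before /ŋ/ — each time a vowel is nasalised next to a following nasal.
Because the conditioning nasal is to the right of the vowel that changes, the process is regressive (anticipatory).

regressive nasality assimilation (vowel nasalisation)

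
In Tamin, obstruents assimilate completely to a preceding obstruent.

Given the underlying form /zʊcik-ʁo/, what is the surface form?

/ʁ/ is the segment targeted by the rule; it sits immediately after /k/, so it assimilates completely and surfaces as [k].

[zʊcikko]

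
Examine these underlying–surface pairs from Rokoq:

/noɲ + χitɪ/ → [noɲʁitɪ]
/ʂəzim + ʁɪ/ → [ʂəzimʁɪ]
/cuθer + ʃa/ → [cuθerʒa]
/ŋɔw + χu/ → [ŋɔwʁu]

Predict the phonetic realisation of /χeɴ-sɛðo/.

[χeɴzɛðo]

The data show progressive voicing assimilation: /χ/ → [ʁ] after /ɲ/; /ʃ/ → [ʒ] after /r/; /χ/ → [ʁ] after /w/. In each pair only voicing changes, matching the preceding consonant, while place and manner stay constant.
Nothing changes in [ʂəzimʁɪ]: there the adjacent consonants already agree in voicing (/ʁ/ and /m/ are both voiced), so this form is consistent with the same rule.
The rule targets /s/ (voiceless alveolar fricative), which sits after the trigger /ɴ/ (voiced).
Changing only its voicing to voiced gives [z] — the voiced alveolar fricative.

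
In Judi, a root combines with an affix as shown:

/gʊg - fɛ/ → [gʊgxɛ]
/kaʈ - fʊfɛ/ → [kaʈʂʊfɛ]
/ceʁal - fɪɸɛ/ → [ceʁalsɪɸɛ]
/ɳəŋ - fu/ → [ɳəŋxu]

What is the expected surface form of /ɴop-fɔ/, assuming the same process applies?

[ɴopɸɔ]

The data show progressive place assimilation: /f/ → [x] after /g/; /f/ → [ʂ] after /ʈ/; /f/ → [s] after /l/; /f/ → [x] after /ŋ/. In each pair only place changes, matching the preceding consonant, while manner and voice stay constant.
The rule targets /f/ (voiceless labiodental fricative), which sits after the trigger /p/ (bilabial).
A voiceless bilabial fricative is [ɸ], so the surface segment is [ɸ].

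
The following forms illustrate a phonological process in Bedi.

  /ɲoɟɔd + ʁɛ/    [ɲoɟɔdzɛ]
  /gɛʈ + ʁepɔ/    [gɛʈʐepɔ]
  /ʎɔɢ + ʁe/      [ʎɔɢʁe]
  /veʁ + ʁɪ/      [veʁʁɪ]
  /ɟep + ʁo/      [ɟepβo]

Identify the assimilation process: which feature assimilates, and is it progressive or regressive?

Comparing underlying and surface forms, /ʁ/ → [z] is the alternation; the neighbouring /d/ is constant.
/ʁ/ is uvular while /d/ is alveolar; the output [z] is alveolar, matching the trigger — so the feature that spreads is place.
Manner and voice are unchanged, so the assimilation is partial, not total.
Checking the remaining alternations: /ʁ/ → [ʐ] after /ʈ/ (uvular → retroflex, matching retroflex); /ʁ/ → [β] after /p/ (uvular → bilabial, matching bilabial) — only place changes, and always toward the preceding segment.
No alternation appears in [ʎɔɢʁe], [veʁʁɪ]: there the adjacent consonants already agree in place (/ʁ/ and /ɢ/ are both uvular; /ʁ/ and /ʁ/ are both uvular), so these forms are consistent with the same rule.
The trigger is the preceding segment, so the direction is progressive (perseverative).

progressive place assimilation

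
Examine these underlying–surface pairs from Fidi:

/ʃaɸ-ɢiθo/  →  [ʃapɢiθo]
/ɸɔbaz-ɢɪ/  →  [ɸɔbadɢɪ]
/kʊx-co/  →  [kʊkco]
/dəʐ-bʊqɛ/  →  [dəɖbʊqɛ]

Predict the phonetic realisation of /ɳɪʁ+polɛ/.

The data show regressive manner assimilation: /ɸ/ → [p] before /ɢ/; /z/ → [d] before /ɢ/; /x/ → [k] before /c/; /ʐ/ → [ɖ] before /b/. In each pair only manner changes, matching the following consonant, while place and voice stay constant.
/ʁ/ is a voiced uvular fricative. The following trigger /p/ is a stop, so /ʁ/ must become a stop as well.
The voiced uvular stop is [ɢ], so /ʁ/ → [ɢ].

[ɳɪɢpolɛ]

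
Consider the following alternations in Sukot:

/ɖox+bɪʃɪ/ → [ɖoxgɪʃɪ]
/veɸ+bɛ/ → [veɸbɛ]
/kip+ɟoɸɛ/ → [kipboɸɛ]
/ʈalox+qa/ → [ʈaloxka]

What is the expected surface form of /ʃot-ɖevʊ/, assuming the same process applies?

The data show progressive place assimilation: /b/ → [g] after /x/; /ɟ/ → [b] after /p/; /q/ → [k] after /x/. In each pair only place changes, matching the preceding consonant, while manner and voice stay constant.
Nothing changes in [veɸbɛ]: there the adjacent consonants already agree in place (/b/ and /ɸ/ are both bilabial), so this form is consistent with the same rule.
The rule targets /ɖ/ (voiced retroflex stop), which sits after the trigger /t/ (alveolar).
The voiced alveolar stop is [d], so /ɖ/ → [d].

[ʃotdevʊ]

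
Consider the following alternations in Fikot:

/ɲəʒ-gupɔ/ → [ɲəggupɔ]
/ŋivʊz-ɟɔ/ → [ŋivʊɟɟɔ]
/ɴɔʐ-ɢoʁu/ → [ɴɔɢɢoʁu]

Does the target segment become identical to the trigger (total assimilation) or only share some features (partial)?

Underlying /ʒ/ is realised as [g] next to /g/; /g/ itself does not change.
The output [g] is identical to the trigger /g/ — every feature (place, manner, voicing) has been copied — so this is total assimilation.
The remaining alternations confirm this: /z/ → [ɟ] before /ɟ/; /ʐ/ → [ɢ] before /ɢ/ — in each case the output is a copy of the following consonant.

total assimilation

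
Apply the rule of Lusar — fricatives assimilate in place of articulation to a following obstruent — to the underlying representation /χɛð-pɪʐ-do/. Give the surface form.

/ð/ is a voiced dental fricative. The following trigger /p/ is bilabial, so /ð/ must become bilabial as well.
The voiced bilabial fricative is [β], so /ð/ → [β].
The same rule applies at the second boundary: /ʐ/ → [z] next to /d/.

[χɛβpɪzdo]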